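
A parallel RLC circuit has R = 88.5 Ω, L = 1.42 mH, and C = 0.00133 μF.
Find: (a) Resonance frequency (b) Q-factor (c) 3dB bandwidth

Step 1 — Resonance: ω₀ = 1/√(LC) = 1/√(0.00142·1.33e-09) = 7.277e+05 rad/s.
Step 2 — f₀ = ω₀/(2π) = 1.158e+05 Hz.
Step 3 — Parallel Q: Q = R/(ω₀L) = 88.5/(7.277e+05·0.00142) = 0.08565.
Step 4 — Bandwidth: Δω = ω₀/Q = 8.496e+06 rad/s; BW = Δω/(2π) = 1.352e+06 Hz.

(a) f₀ = 1.158e+05 Hz  (b) Q = 0.08565  (c) BW = 1.352e+06 Hz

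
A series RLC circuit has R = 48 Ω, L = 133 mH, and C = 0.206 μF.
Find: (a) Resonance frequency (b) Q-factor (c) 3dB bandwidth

Step 1 — Resonance condition Im(Z)=0 gives ω₀ = 1/√(LC).
Step 2 — ω₀ = 1/√(0.133·2.06e-07) = 6041 rad/s.
Step 3 — f₀ = ω₀/(2π) = 961.5 Hz.
Step 4 — Series Q: Q = ω₀L/R = 6041·0.133/48 = 16.74.
Step 5 — 3dB bandwidth: Δω = ω₀/Q = 360.9 rad/s; BW = Δω/(2π) = 57.44 Hz.

(a) f₀ = 961.5 Hz  (b) Q = 16.74  (c) BW = 57.44 Hz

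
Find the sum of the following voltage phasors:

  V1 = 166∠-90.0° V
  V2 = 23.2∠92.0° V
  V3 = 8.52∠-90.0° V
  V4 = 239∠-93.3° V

Step 1 — Convert each phasor to rectangular form:
  V1 = 166·(cos(-90.0°) + j·sin(-90.0°)) = 0 - j166 V
  V2 = 23.2·(cos(92.0°) + j·sin(92.0°)) = -0.8097 + j23.19 V
  V3 = 8.52·(cos(-90.0°) + j·sin(-90.0°)) = 0 - j8.52 V
  V4 = 239·(cos(-93.3°) + j·sin(-93.3°)) = -13.76 - j238.6 V
Step 2 — Sum components: V_total = -14.57 - j389.9 V.
Step 3 — Convert to polar: |V_total| = 390.2 V, ∠V_total = -92.1°.

V_total = 390.2∠-92.1° V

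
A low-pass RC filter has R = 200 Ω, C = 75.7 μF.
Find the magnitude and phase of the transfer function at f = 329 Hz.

Step 1 — Angular frequency: ω = 2π·329 = 2067 rad/s.
Step 2 — Transfer function: H(jω) = 1/(1 + jωRC).
Step 3 — Denominator: 1 + jωRC = 1 + j·2067·200·7.57e-05 = 1 + j31.3.
Step 4 — H = 0.00102 - j0.03192.
Step 5 — Magnitude: |H| = 0.03194 (-29.9 dB); phase: φ = -88.2°.

|H| = 0.03194 (-29.9 dB), φ = -88.2°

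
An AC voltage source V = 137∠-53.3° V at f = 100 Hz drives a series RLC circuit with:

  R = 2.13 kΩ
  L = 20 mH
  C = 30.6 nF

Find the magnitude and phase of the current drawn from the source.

Step 1 — Angular frequency: ω = 2π·f = 2π·100 = 628.3 rad/s.
Step 2 — Component impedances:
  R: Z = R = 2130 Ω
  L: Z = jωL = j·628.3·0.02 = 0 + j12.57 Ω
  C: Z = 1/(jωC) = -j/(ω·C) = 0 - j5.201e+04 Ω
Step 3 — Series combination: Z_total = R + L + C = 2130 - j5.2e+04 Ω = 5.204e+04∠-87.7° Ω.
Step 4 — Source phasor: V = 137∠-53.3° V = 81.87 - j109.8 V.
Step 5 — Ohm's law: I = V / Z_total = (81.87 - j109.8) / (2130 - j5.2e+04) = 0.002173 + j0.001486 A.
Step 6 — Convert to polar: |I| = 0.002632 A, ∠I = 34.4°.

I = 0.002632∠34.4° A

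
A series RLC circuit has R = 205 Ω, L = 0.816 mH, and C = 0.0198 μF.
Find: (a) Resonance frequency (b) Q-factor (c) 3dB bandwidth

Step 1 — Resonance: ω₀ = 1/√(LC) = 1/√(0.000816·1.98e-08) = 2.488e+05 rad/s.
Step 2 — f₀ = ω₀/(2π) = 3.96e+04 Hz.
Step 3 — Series Q: Q = ω₀L/R = 2.488e+05·0.000816/205 = 0.9903.
Step 4 — Bandwidth: Δω = ω₀/Q = 2.512e+05 rad/s; BW = Δω/(2π) = 3.998e+04 Hz.

(a) f₀ = 3.96e+04 Hz  (b) Q = 0.9903  (c) BW = 3.998e+04 Hz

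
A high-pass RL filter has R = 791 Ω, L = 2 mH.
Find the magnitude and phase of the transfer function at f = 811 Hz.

Step 1 — Angular frequency: ω = 2π·811 = 5096 rad/s.
Step 2 — Transfer function: H(jω) = jωL/(R + jωL).
Step 3 — Numerator jωL = j·10.19; denominator R + jωL = 791 + j10.19.
Step 4 — H = 0.000166 + j0.01288.
Step 5 — Magnitude: |H| = 0.01288 (-37.8 dB); phase: φ = 89.3°.

|H| = 0.01288 (-37.8 dB), φ = 89.3°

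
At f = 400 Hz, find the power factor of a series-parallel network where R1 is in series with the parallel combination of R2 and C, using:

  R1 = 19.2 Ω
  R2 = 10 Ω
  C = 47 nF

Step 1 — Angular frequency: ω = 2π·f = 2π·400 = 2513 rad/s.
Step 2 — Component impedances:
  R1: Z = R = 19.2 Ω
  R2: Z = R = 10 Ω
  C: Z = 1/(jωC) = -j/(ω·C) = 0 - j8466 Ω
Step 3 — Parallel branch: R2 || C = 1/(1/R2 + 1/C) = 10 - j0.01181 Ω.
Step 4 — Series with R1: Z_total = R1 + (R2 || C) = 29.2 - j0.01181 Ω = 29.2∠-0.0° Ω.
Step 5 — Power factor: PF = cos(φ) = Re(Z)/|Z| = 29.2/29.2 = 1.
Step 6 — Type: Im(Z) = -0.01181 ⇒ leading (phase φ = -0.0°).

PF = 1 (leading, φ = -0.0°)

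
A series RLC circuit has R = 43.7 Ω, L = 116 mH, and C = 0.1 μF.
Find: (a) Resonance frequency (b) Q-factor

Step 1 — Resonance condition Im(Z)=0 gives ω₀ = 1/√(LC).
Step 2 — ω₀ = 1/√(0.116·1e-07) = 9285 rad/s.
Step 3 — f₀ = ω₀/(2π) = 1478 Hz.
Step 4 — Series Q: Q = ω₀L/R = 9285·0.116/43.7 = 24.65.

(a) f₀ = 1478 Hz  (b) Q = 24.65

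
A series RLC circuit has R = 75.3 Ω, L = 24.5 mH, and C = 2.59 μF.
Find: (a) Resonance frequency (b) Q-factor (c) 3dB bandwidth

Step 1 — Resonance: ω₀ = 1/√(LC) = 1/√(0.0245·2.59e-06) = 3970 rad/s.
Step 2 — f₀ = ω₀/(2π) = 631.8 Hz.
Step 3 — Series Q: Q = ω₀L/R = 3970·0.0245/75.3 = 1.292.
Step 4 — Bandwidth: Δω = ω₀/Q = 3073 rad/s; BW = Δω/(2π) = 489.2 Hz.

(a) f₀ = 631.8 Hz  (b) Q = 1.292  (c) BW = 489.2 Hz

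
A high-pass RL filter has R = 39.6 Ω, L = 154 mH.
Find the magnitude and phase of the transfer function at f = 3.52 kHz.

Step 1 — Angular frequency: ω = 2π·3520 = 2.212e+04 rad/s.
Step 2 — Transfer function: H(jω) = jωL/(R + jωL).
Step 3 — Numerator jωL = j·3406; denominator R + jωL = 39.6 + j3406.
Step 4 — H = 0.9999 + j0.01163.
Step 5 — Magnitude: |H| = 0.9999 (-0.0 dB); phase: φ = 0.7°.

|H| = 0.9999 (-0.0 dB), φ = 0.7°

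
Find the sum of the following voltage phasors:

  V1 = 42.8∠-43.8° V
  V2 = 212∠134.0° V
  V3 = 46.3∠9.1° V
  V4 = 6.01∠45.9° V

Step 1 — Convert each phasor to rectangular form:
  V1 = 42.8·(cos(-43.8°) + j·sin(-43.8°)) = 30.89 - j29.62 V
  V2 = 212·(cos(134.0°) + j·sin(134.0°)) = -147.3 + j152.5 V
  V3 = 46.3·(cos(9.1°) + j·sin(9.1°)) = 45.72 + j7.323 V
  V4 = 6.01·(cos(45.9°) + j·sin(45.9°)) = 4.182 + j4.316 V
Step 2 — Sum components: V_total = -66.48 + j134.5 V.
Step 3 — Convert to polar: |V_total| = 150 V, ∠V_total = 116.3°.

V_total = 150∠116.3° V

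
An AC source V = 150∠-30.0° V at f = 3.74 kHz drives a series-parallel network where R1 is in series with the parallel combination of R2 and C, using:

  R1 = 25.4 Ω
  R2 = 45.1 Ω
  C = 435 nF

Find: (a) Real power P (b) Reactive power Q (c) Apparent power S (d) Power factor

Step 1 — Angular frequency: ω = 2π·f = 2π·3740 = 2.35e+04 rad/s.
Step 2 — Component impedances:
  R1: Z = R = 25.4 Ω
  R2: Z = R = 45.1 Ω
  C: Z = 1/(jωC) = -j/(ω·C) = 0 - j97.83 Ω
Step 3 — Parallel branch: R2 || C = 1/(1/R2 + 1/C) = 37.19 - j17.15 Ω.
Step 4 — Series with R1: Z_total = R1 + (R2 || C) = 62.59 - j17.15 Ω = 64.9∠-15.3° Ω.
Step 5 — Source phasor: V = 150∠-30.0° V = 129.9 - j75 V.
Step 6 — Current: I = V / Z = 2.236 - j0.5857 A = 2.311∠-14.7° A.
Step 7 — Complex power: S = V·I* = 334.4 - j91.6 VA.
Step 8 — Real power: P = Re(S) = 334.4 W.
Step 9 — Reactive power: Q = Im(S) = -91.6 VAR.
Step 10 — Apparent power: |S| = 346.7 VA.
Step 11 — Power factor: PF = P/|S| = 0.9645 (leading).

(a) P = 334.4 W  (b) Q = -91.6 VAR  (c) S = 346.7 VA  (d) PF = 0.9645 (leading)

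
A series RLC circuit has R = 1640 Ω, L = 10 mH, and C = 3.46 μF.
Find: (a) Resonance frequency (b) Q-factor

Step 1 — Resonance condition Im(Z)=0 gives ω₀ = 1/√(LC).
Step 2 — ω₀ = 1/√(0.01·3.46e-06) = 5376 rad/s.
Step 3 — f₀ = ω₀/(2π) = 855.6 Hz.
Step 4 — Series Q: Q = ω₀L/R = 5376·0.01/1640 = 0.03278.

(a) f₀ = 855.6 Hz  (b) Q = 0.03278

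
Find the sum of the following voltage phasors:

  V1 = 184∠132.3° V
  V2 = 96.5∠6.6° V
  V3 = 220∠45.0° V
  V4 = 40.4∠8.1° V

Step 1 — Convert each phasor to rectangular form:
  V1 = 184·(cos(132.3°) + j·sin(132.3°)) = -123.8 + j136.1 V
  V2 = 96.5·(cos(6.6°) + j·sin(6.6°)) = 95.86 + j11.09 V
  V3 = 220·(cos(45.0°) + j·sin(45.0°)) = 155.6 + j155.6 V
  V4 = 40.4·(cos(8.1°) + j·sin(8.1°)) = 40 + j5.692 V
Step 2 — Sum components: V_total = 167.6 + j308.4 V.
Step 3 — Convert to polar: |V_total| = 351 V, ∠V_total = 61.5°.

V_total = 351∠61.5° V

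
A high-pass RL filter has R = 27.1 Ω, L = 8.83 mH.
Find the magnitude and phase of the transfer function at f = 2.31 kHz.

Step 1 — Angular frequency: ω = 2π·2310 = 1.451e+04 rad/s.
Step 2 — Transfer function: H(jω) = jωL/(R + jωL).
Step 3 — Numerator jωL = j·128.2; denominator R + jωL = 27.1 + j128.2.
Step 4 — H = 0.9572 + j0.2024.
Step 5 — Magnitude: |H| = 0.9784 (-0.2 dB); phase: φ = 11.9°.

|H| = 0.9784 (-0.2 dB), φ = 11.9°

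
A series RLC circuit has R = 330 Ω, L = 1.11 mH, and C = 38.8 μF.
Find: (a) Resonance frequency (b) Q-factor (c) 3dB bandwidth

Step 1 — Resonance: ω₀ = 1/√(LC) = 1/√(0.00111·3.88e-05) = 4819 rad/s.
Step 2 — f₀ = ω₀/(2π) = 766.9 Hz.
Step 3 — Series Q: Q = ω₀L/R = 4819·0.00111/330 = 0.01621.
Step 4 — Bandwidth: Δω = ω₀/Q = 2.973e+05 rad/s; BW = Δω/(2π) = 4.732e+04 Hz.

(a) f₀ = 766.9 Hz  (b) Q = 0.01621  (c) BW = 4.732e+04 Hz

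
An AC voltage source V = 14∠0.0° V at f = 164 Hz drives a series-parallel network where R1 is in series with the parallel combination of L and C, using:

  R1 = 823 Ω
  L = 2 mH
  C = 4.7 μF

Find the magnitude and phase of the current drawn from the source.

Step 1 — Angular frequency: ω = 2π·f = 2π·164 = 1030 rad/s.
Step 2 — Component impedances:
  R1: Z = R = 823 Ω
  L: Z = jωL = j·1030·0.002 = 0 + j2.061 Ω
  C: Z = 1/(jωC) = -j/(ω·C) = 0 - j206.5 Ω
Step 3 — Parallel branch: L || C = 1/(1/L + 1/C) = 0 + j2.082 Ω.
Step 4 — Series with R1: Z_total = R1 + (L || C) = 823 + j2.082 Ω = 823∠0.1° Ω.
Step 5 — Source phasor: V = 14∠0.0° V = 14 V.
Step 6 — Ohm's law: I = V / Z_total = (14) / (823 + j2.082) = 0.01701 - j4.303e-05 A.
Step 7 — Convert to polar: |I| = 0.01701 A, ∠I = -0.1°.

I = 0.01701∠-0.1° A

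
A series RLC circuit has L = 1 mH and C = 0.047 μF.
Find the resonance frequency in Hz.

Step 1 — Resonance condition Im(Z)=0 gives ω₀ = 1/√(LC).
Step 2 — ω₀ = 1/√(0.001·4.7e-08) = 1.459e+05 rad/s.
Step 3 — f₀ = ω₀/(2π) = 2.322e+04 Hz.

f₀ = 2.322e+04 Hz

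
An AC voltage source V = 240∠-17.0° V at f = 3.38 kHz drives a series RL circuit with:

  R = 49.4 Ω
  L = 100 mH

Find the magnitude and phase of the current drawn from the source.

Step 1 — Angular frequency: ω = 2π·f = 2π·3380 = 2.124e+04 rad/s.
Step 2 — Component impedances:
  R: Z = R = 49.4 Ω
  L: Z = jωL = j·2.124e+04·0.1 = 0 + j2124 Ω
Step 3 — Series combination: Z_total = R + L = 49.4 + j2124 Ω = 2124∠88.7° Ω.
Step 4 — Source phasor: V = 240∠-17.0° V = 229.5 - j70.17 V.
Step 5 — Ohm's law: I = V / Z_total = (229.5 - j70.17) / (49.4 + j2124) = -0.03051 - j0.1088 A.
Step 6 — Convert to polar: |I| = 0.113 A, ∠I = -105.7°.

I = 0.113∠-105.7° A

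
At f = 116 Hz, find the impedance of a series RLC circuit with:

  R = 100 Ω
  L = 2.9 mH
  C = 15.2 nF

Step 1 — Angular frequency: ω = 2π·f = 2π·116 = 728.8 rad/s.
Step 2 — Component impedances:
  R: Z = R = 100 Ω
  L: Z = jωL = j·728.8·0.0029 = 0 + j2.114 Ω
  C: Z = 1/(jωC) = -j/(ω·C) = 0 - j9.026e+04 Ω
Step 3 — Series combination: Z_total = R + L + C = 100 - j9.026e+04 Ω = 9.026e+04∠-89.9° Ω.

Z = 100 - j9.026e+04 Ω = 9.026e+04∠-89.9° Ω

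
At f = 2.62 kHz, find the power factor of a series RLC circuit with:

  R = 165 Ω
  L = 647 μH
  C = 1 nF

Step 1 — Angular frequency: ω = 2π·f = 2π·2620 = 1.646e+04 rad/s.
Step 2 — Component impedances:
  R: Z = R = 165 Ω
  L: Z = jωL = j·1.646e+04·0.000647 = 0 + j10.65 Ω
  C: Z = 1/(jωC) = -j/(ω·C) = 0 - j6.075e+04 Ω
Step 3 — Series combination: Z_total = R + L + C = 165 - j6.074e+04 Ω = 6.074e+04∠-89.8° Ω.
Step 4 — Power factor: PF = cos(φ) = Re(Z)/|Z| = 165/60736 = 0.002717.
Step 5 — Type: Im(Z) = -6.074e+04 ⇒ leading (phase φ = -89.8°).

PF = 0.002717 (leading, φ = -89.8°)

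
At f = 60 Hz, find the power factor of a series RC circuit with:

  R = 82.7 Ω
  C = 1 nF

Step 1 — Angular frequency: ω = 2π·f = 2π·60 = 377 rad/s.
Step 2 — Component impedances:
  R: Z = R = 82.7 Ω
  C: Z = 1/(jωC) = -j/(ω·C) = 0 - j2.653e+06 Ω
Step 3 — Series combination: Z_total = R + C = 82.7 - j2.653e+06 Ω = 2.653e+06∠-90.0° Ω.
Step 4 — Power factor: PF = cos(φ) = Re(Z)/|Z| = 82.7/2.6526e+06 = 3.118e-05.
Step 5 — Type: Im(Z) = -2.653e+06 ⇒ leading (phase φ = -90.0°).

PF = 3.118e-05 (leading, φ = -90.0°)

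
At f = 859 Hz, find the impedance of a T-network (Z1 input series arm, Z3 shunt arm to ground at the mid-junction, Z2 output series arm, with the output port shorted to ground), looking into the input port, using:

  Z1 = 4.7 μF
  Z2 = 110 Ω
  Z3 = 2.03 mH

Step 1 — Angular frequency: ω = 2π·f = 2π·859 = 5397 rad/s.
Step 2 — Component impedances:
  Z1: Z = 1/(jωC) = -j/(ω·C) = 0 - j39.42 Ω
  Z2: Z = R = 110 Ω
  Z3: Z = jωL = j·5397·0.00203 = 0 + j10.96 Ω
Step 3 — With the output port shorted to ground, the output series arm Z2 runs from the junction to ground; the shunt arm Z3 also runs from the junction to ground. They appear in parallel: Z3 || Z2 = 1.081 + j10.85 Ω.
Step 4 — Series with input arm Z1: Z_in = Z1 + (Z3 || Z2) = 1.081 - j28.57 Ω = 28.59∠-87.8° Ω.

Z = 1.081 - j28.57 Ω = 28.59∠-87.8° Ω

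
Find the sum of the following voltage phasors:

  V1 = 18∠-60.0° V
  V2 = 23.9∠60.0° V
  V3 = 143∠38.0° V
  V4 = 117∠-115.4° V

Step 1 — Convert each phasor to rectangular form:
  V1 = 18·(cos(-60.0°) + j·sin(-60.0°)) = 9 - j15.59 V
  V2 = 23.9·(cos(60.0°) + j·sin(60.0°)) = 11.95 + j20.7 V
  V3 = 143·(cos(38.0°) + j·sin(38.0°)) = 112.7 + j88.04 V
  V4 = 117·(cos(-115.4°) + j·sin(-115.4°)) = -50.19 - j105.7 V
Step 2 — Sum components: V_total = 83.45 - j12.54 V.
Step 3 — Convert to polar: |V_total| = 84.39 V, ∠V_total = -8.5°.

V_total = 84.39∠-8.5° V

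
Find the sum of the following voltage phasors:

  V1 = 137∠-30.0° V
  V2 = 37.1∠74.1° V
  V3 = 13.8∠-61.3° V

Step 1 — Convert each phasor to rectangular form:
  V1 = 137·(cos(-30.0°) + j·sin(-30.0°)) = 118.6 - j68.5 V
  V2 = 37.1·(cos(74.1°) + j·sin(74.1°)) = 10.16 + j35.68 V
  V3 = 13.8·(cos(-61.3°) + j·sin(-61.3°)) = 6.627 - j12.1 V
Step 2 — Sum components: V_total = 135.4 - j44.92 V.
Step 3 — Convert to polar: |V_total| = 142.7 V, ∠V_total = -18.4°.

V_total = 142.7∠-18.4° V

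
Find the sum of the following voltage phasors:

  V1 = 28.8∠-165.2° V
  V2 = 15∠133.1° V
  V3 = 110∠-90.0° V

Step 1 — Convert each phasor to rectangular form:
  V1 = 28.8·(cos(-165.2°) + j·sin(-165.2°)) = -27.84 - j7.357 V
  V2 = 15·(cos(133.1°) + j·sin(133.1°)) = -10.25 + j10.95 V
  V3 = 110·(cos(-90.0°) + j·sin(-90.0°)) = 0 - j110 V
Step 2 — Sum components: V_total = -38.09 - j106.4 V.
Step 3 — Convert to polar: |V_total| = 113 V, ∠V_total = -109.7°.

V_total = 113∠-109.7° V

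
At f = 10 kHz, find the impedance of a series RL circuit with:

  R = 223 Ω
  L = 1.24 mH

Step 1 — Angular frequency: ω = 2π·f = 2π·1e+04 = 6.283e+04 rad/s.
Step 2 — Component impedances:
  R: Z = R = 223 Ω
  L: Z = jωL = j·6.283e+04·0.00124 = 0 + j77.91 Ω
Step 3 — Series combination: Z_total = R + L = 223 + j77.91 Ω = 236.2∠19.3° Ω.

Z = 223 + j77.91 Ω = 236.2∠19.3° Ω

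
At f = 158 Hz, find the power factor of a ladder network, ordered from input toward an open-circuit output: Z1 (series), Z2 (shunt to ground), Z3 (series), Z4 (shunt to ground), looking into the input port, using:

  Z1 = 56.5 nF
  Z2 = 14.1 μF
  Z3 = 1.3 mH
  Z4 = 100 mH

Step 1 — Angular frequency: ω = 2π·f = 2π·158 = 992.7 rad/s.
Step 2 — Component impedances:
  Z1: Z = 1/(jωC) = -j/(ω·C) = 0 - j1.783e+04 Ω
  Z2: Z = 1/(jωC) = -j/(ω·C) = 0 - j71.44 Ω
  Z3: Z = jωL = j·992.7·0.0013 = 0 + j1.291 Ω
  Z4: Z = jωL = j·992.7·0.1 = 0 + j99.27 Ω
Step 3 — Ladder network (open output): work backward from the far end, alternating series and parallel combinations. Z_in = 0 - j1.808e+04 Ω = 1.808e+04∠-90.0° Ω.
Step 4 — Power factor: PF = cos(φ) = Re(Z)/|Z| = 0/1.808e+04 = 0.
Step 5 — Type: Im(Z) = -1.808e+04 ⇒ leading (phase φ = -90.0°).

PF = 0 (leading, φ = -90.0°)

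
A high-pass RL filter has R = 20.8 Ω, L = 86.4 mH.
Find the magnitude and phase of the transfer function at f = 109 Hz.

Step 1 — Angular frequency: ω = 2π·109 = 684.9 rad/s.
Step 2 — Transfer function: H(jω) = jωL/(R + jωL).
Step 3 — Numerator jωL = j·59.17; denominator R + jωL = 20.8 + j59.17.
Step 4 — H = 0.89 + j0.3129.
Step 5 — Magnitude: |H| = 0.9434 (-0.5 dB); phase: φ = 19.4°.

|H| = 0.9434 (-0.5 dB), φ = 19.4°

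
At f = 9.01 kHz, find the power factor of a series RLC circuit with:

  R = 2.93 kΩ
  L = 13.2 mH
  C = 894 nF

Step 1 — Angular frequency: ω = 2π·f = 2π·9010 = 5.661e+04 rad/s.
Step 2 — Component impedances:
  R: Z = R = 2930 Ω
  L: Z = jωL = j·5.661e+04·0.0132 = 0 + j747.3 Ω
  C: Z = 1/(jωC) = -j/(ω·C) = 0 - j19.76 Ω
Step 3 — Series combination: Z_total = R + L + C = 2930 + j727.5 Ω = 3019∠13.9° Ω.
Step 4 — Power factor: PF = cos(φ) = Re(Z)/|Z| = 2930/3019 = 0.9705.
Step 5 — Type: Im(Z) = 727.5 ⇒ lagging (phase φ = 13.9°).

PF = 0.9705 (lagging, φ = 13.9°)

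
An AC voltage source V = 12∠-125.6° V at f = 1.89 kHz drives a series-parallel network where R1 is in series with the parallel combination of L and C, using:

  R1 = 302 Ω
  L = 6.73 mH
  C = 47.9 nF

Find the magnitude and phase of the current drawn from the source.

Step 1 — Angular frequency: ω = 2π·f = 2π·1890 = 1.188e+04 rad/s.
Step 2 — Component impedances:
  R1: Z = R = 302 Ω
  L: Z = jωL = j·1.188e+04·0.00673 = 0 + j79.92 Ω
  C: Z = 1/(jωC) = -j/(ω·C) = 0 - j1758 Ω
Step 3 — Parallel branch: L || C = 1/(1/L + 1/C) = 0 + j83.73 Ω.
Step 4 — Series with R1: Z_total = R1 + (L || C) = 302 + j83.73 Ω = 313.4∠15.5° Ω.
Step 5 — Source phasor: V = 12∠-125.6° V = -6.985 - j9.757 V.
Step 6 — Ohm's law: I = V / Z_total = (-6.985 - j9.757) / (302 + j83.73) = -0.0298 - j0.02405 A.
Step 7 — Convert to polar: |I| = 0.03829 A, ∠I = -141.1°.

I = 0.03829∠-141.1° A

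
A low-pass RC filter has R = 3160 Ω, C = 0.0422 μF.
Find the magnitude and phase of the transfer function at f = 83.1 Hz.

Step 1 — Angular frequency: ω = 2π·83.1 = 522.1 rad/s.
Step 2 — Transfer function: H(jω) = 1/(1 + jωRC).
Step 3 — Denominator: 1 + jωRC = 1 + j·522.1·3160·4.22e-08 = 1 + j0.06963.
Step 4 — H = 0.9952 - j0.06929.
Step 5 — Magnitude: |H| = 0.9976 (-0.0 dB); phase: φ = -4.0°.

|H| = 0.9976 (-0.0 dB), φ = -4.0°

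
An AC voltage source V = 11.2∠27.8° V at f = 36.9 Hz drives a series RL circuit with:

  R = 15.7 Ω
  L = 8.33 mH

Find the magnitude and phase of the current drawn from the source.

Step 1 — Angular frequency: ω = 2π·f = 2π·36.9 = 231.8 rad/s.
Step 2 — Component impedances:
  R: Z = R = 15.7 Ω
  L: Z = jωL = j·231.8·0.00833 = 0 + j1.931 Ω
Step 3 — Series combination: Z_total = R + L = 15.7 + j1.931 Ω = 15.82∠7.0° Ω.
Step 4 — Source phasor: V = 11.2∠27.8° V = 9.907 + j5.224 V.
Step 5 — Ohm's law: I = V / Z_total = (9.907 + j5.224) / (15.7 + j1.931) = 0.6619 + j0.2513 A.
Step 6 — Convert to polar: |I| = 0.708 A, ∠I = 20.8°.

I = 0.708∠20.8° A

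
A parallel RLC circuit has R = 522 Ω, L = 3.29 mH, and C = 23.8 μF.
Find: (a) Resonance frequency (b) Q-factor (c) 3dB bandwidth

Step 1 — Resonance: ω₀ = 1/√(LC) = 1/√(0.00329·2.38e-05) = 3574 rad/s.
Step 2 — f₀ = ω₀/(2π) = 568.8 Hz.
Step 3 — Parallel Q: Q = R/(ω₀L) = 522/(3574·0.00329) = 44.4.
Step 4 — Bandwidth: Δω = ω₀/Q = 80.49 rad/s; BW = Δω/(2π) = 12.81 Hz.

(a) f₀ = 568.8 Hz  (b) Q = 44.4  (c) BW = 12.81 Hz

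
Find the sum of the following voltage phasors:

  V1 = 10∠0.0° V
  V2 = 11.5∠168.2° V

Step 1 — Convert each phasor to rectangular form:
  V1 = 10·(cos(0.0°) + j·sin(0.0°)) = 10 V
  V2 = 11.5·(cos(168.2°) + j·sin(168.2°)) = -11.26 + j2.352 V
Step 2 — Sum components: V_total = -1.257 + j2.352 V.
Step 3 — Convert to polar: |V_total| = 2.667 V, ∠V_total = 118.1°.

V_total = 2.667∠118.1° V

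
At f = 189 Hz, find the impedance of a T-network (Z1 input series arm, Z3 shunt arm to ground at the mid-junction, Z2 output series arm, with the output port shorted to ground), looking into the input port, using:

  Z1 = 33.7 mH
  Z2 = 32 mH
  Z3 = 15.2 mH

Step 1 — Angular frequency: ω = 2π·f = 2π·189 = 1188 rad/s.
Step 2 — Component impedances:
  Z1: Z = jωL = j·1188·0.0337 = 0 + j40.02 Ω
  Z2: Z = jωL = j·1188·0.032 = 0 + j38 Ω
  Z3: Z = jωL = j·1188·0.0152 = 0 + j18.05 Ω
Step 3 — With the output port shorted to ground, the output series arm Z2 runs from the junction to ground; the shunt arm Z3 also runs from the junction to ground. They appear in parallel: Z3 || Z2 = 0 + j12.24 Ω.
Step 4 — Series with input arm Z1: Z_in = Z1 + (Z3 || Z2) = 0 + j52.26 Ω = 52.26∠90.0° Ω.

Z = 0 + j52.26 Ω = 52.26∠90.0° Ω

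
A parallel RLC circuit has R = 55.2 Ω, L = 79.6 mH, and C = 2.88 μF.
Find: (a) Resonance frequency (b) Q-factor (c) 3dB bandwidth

Step 1 — Resonance: ω₀ = 1/√(LC) = 1/√(0.0796·2.88e-06) = 2089 rad/s.
Step 2 — f₀ = ω₀/(2π) = 332.4 Hz.
Step 3 — Parallel Q: Q = R/(ω₀L) = 55.2/(2089·0.0796) = 0.332.
Step 4 — Bandwidth: Δω = ω₀/Q = 6290 rad/s; BW = Δω/(2π) = 1001 Hz.

(a) f₀ = 332.4 Hz  (b) Q = 0.332  (c) BW = 1001 Hz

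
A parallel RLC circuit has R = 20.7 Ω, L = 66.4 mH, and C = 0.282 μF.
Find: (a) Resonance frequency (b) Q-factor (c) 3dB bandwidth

Step 1 — Resonance: ω₀ = 1/√(LC) = 1/√(0.0664·2.82e-07) = 7308 rad/s.
Step 2 — f₀ = ω₀/(2π) = 1163 Hz.
Step 3 — Parallel Q: Q = R/(ω₀L) = 20.7/(7308·0.0664) = 0.04266.
Step 4 — Bandwidth: Δω = ω₀/Q = 1.713e+05 rad/s; BW = Δω/(2π) = 2.726e+04 Hz.

(a) f₀ = 1163 Hz  (b) Q = 0.04266  (c) BW = 2.726e+04 Hz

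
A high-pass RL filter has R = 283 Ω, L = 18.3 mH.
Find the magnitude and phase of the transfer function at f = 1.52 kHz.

Step 1 — Angular frequency: ω = 2π·1520 = 9550 rad/s.
Step 2 — Transfer function: H(jω) = jωL/(R + jωL).
Step 3 — Numerator jωL = j·174.8; denominator R + jωL = 283 + j174.8.
Step 4 — H = 0.2761 + j0.4471.
Step 5 — Magnitude: |H| = 0.5254 (-5.6 dB); phase: φ = 58.3°.

|H| = 0.5254 (-5.6 dB), φ = 58.3°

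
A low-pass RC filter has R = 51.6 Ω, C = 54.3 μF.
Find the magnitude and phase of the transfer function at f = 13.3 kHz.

Step 1 — Angular frequency: ω = 2π·1.33e+04 = 8.357e+04 rad/s.
Step 2 — Transfer function: H(jω) = 1/(1 + jωRC).
Step 3 — Denominator: 1 + jωRC = 1 + j·8.357e+04·51.6·5.43e-05 = 1 + j234.1.
Step 4 — H = 1.824e-05 - j0.004271.
Step 5 — Magnitude: |H| = 0.004271 (-47.4 dB); phase: φ = -89.8°.

|H| = 0.004271 (-47.4 dB), φ = -89.8°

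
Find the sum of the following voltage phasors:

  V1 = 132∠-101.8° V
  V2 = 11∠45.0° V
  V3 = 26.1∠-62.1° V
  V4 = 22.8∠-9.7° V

Step 1 — Convert each phasor to rectangular form:
  V1 = 132·(cos(-101.8°) + j·sin(-101.8°)) = -26.99 - j129.2 V
  V2 = 11·(cos(45.0°) + j·sin(45.0°)) = 7.778 + j7.778 V
  V3 = 26.1·(cos(-62.1°) + j·sin(-62.1°)) = 12.21 - j23.07 V
  V4 = 22.8·(cos(-9.7°) + j·sin(-9.7°)) = 22.47 - j3.842 V
Step 2 — Sum components: V_total = 15.47 - j148.3 V.
Step 3 — Convert to polar: |V_total| = 149.1 V, ∠V_total = -84.0°.

V_total = 149.1∠-84.0° V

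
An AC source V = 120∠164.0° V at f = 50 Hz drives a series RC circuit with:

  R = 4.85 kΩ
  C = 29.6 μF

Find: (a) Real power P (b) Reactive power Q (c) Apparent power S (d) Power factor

Step 1 — Angular frequency: ω = 2π·f = 2π·50 = 314.2 rad/s.
Step 2 — Component impedances:
  R: Z = R = 4850 Ω
  C: Z = 1/(jωC) = -j/(ω·C) = 0 - j107.5 Ω
Step 3 — Series combination: Z_total = R + C = 4850 - j107.5 Ω = 4851∠-1.3° Ω.
Step 4 — Source phasor: V = 120∠164.0° V = -115.4 + j33.08 V.
Step 5 — Current: I = V / Z = -0.02392 + j0.006289 A = 0.02474∠165.3° A.
Step 6 — Complex power: S = V·I* = 2.968 - j0.0658 VA.
Step 7 — Real power: P = Re(S) = 2.968 W.
Step 8 — Reactive power: Q = Im(S) = -0.0658 VAR.
Step 9 — Apparent power: |S| = 2.968 VA.
Step 10 — Power factor: PF = P/|S| = 0.9998 (leading).

(a) P = 2.968 W  (b) Q = -0.0658 VAR  (c) S = 2.968 VA  (d) PF = 0.9998 (leading)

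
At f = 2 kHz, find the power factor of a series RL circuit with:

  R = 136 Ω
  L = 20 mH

Step 1 — Angular frequency: ω = 2π·f = 2π·2000 = 1.257e+04 rad/s.
Step 2 — Component impedances:
  R: Z = R = 136 Ω
  L: Z = jωL = j·1.257e+04·0.02 = 0 + j251.3 Ω
Step 3 — Series combination: Z_total = R + L = 136 + j251.3 Ω = 285.8∠61.6° Ω.
Step 4 — Power factor: PF = cos(φ) = Re(Z)/|Z| = 136/285.8 = 0.4759.
Step 5 — Type: Im(Z) = 251.3 ⇒ lagging (phase φ = 61.6°).

PF = 0.4759 (lagging, φ = 61.6°)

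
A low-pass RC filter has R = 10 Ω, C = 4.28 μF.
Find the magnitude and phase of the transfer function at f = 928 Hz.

Step 1 — Angular frequency: ω = 2π·928 = 5831 rad/s.
Step 2 — Transfer function: H(jω) = 1/(1 + jωRC).
Step 3 — Denominator: 1 + jωRC = 1 + j·5831·10·4.28e-06 = 1 + j0.2496.
Step 4 — H = 0.9414 - j0.2349.
Step 5 — Magnitude: |H| = 0.9702 (-0.3 dB); phase: φ = -14.0°.

|H| = 0.9702 (-0.3 dB), φ = -14.0°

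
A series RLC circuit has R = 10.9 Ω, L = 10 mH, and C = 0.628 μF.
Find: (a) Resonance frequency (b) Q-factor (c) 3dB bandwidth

Step 1 — Resonance: ω₀ = 1/√(LC) = 1/√(0.01·6.28e-07) = 1.262e+04 rad/s.
Step 2 — f₀ = ω₀/(2π) = 2008 Hz.
Step 3 — Series Q: Q = ω₀L/R = 1.262e+04·0.01/10.9 = 11.58.
Step 4 — Bandwidth: Δω = ω₀/Q = 1090 rad/s; BW = Δω/(2π) = 173.5 Hz.

(a) f₀ = 2008 Hz  (b) Q = 11.58  (c) BW = 173.5 Hz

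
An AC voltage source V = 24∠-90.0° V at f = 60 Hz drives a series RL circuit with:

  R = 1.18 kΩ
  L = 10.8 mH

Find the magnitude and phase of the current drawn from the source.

Step 1 — Angular frequency: ω = 2π·f = 2π·60 = 377 rad/s.
Step 2 — Component impedances:
  R: Z = R = 1180 Ω
  L: Z = jωL = j·377·0.0108 = 0 + j4.072 Ω
Step 3 — Series combination: Z_total = R + L = 1180 + j4.072 Ω = 1180∠0.2° Ω.
Step 4 — Source phasor: V = 24∠-90.0° V = 0 - j24 V.
Step 5 — Ohm's law: I = V / Z_total = (0 - j24) / (1180 + j4.072) = -7.018e-05 - j0.02034 A.
Step 6 — Convert to polar: |I| = 0.02034 A, ∠I = -90.2°.

I = 0.02034∠-90.2° A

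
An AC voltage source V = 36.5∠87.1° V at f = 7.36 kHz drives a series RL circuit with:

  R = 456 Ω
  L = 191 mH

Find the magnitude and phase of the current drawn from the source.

Step 1 — Angular frequency: ω = 2π·f = 2π·7360 = 4.624e+04 rad/s.
Step 2 — Component impedances:
  R: Z = R = 456 Ω
  L: Z = jωL = j·4.624e+04·0.191 = 0 + j8833 Ω
Step 3 — Series combination: Z_total = R + L = 456 + j8833 Ω = 8844∠87.0° Ω.
Step 4 — Source phasor: V = 36.5∠87.1° V = 1.847 + j36.45 V.
Step 5 — Ohm's law: I = V / Z_total = (1.847 + j36.45) / (456 + j8833) = 0.004127 + j3.988e-06 A.
Step 6 — Convert to polar: |I| = 0.004127 A, ∠I = 0.1°.

I = 0.004127∠0.1° A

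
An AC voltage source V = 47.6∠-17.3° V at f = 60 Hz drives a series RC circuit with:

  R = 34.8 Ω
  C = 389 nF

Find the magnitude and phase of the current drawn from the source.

Step 1 — Angular frequency: ω = 2π·f = 2π·60 = 377 rad/s.
Step 2 — Component impedances:
  R: Z = R = 34.8 Ω
  C: Z = 1/(jωC) = -j/(ω·C) = 0 - j6819 Ω
Step 3 — Series combination: Z_total = R + C = 34.8 - j6819 Ω = 6819∠-89.7° Ω.
Step 4 — Source phasor: V = 47.6∠-17.3° V = 45.45 - j14.16 V.
Step 5 — Ohm's law: I = V / Z_total = (45.45 - j14.16) / (34.8 - j6819) = 0.00211 + j0.006654 A.
Step 6 — Convert to polar: |I| = 0.00698 A, ∠I = 72.4°.

I = 0.00698∠72.4° A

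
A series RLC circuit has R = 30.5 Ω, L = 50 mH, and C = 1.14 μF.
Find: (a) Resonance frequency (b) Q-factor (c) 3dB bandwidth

Step 1 — Resonance: ω₀ = 1/√(LC) = 1/√(0.05·1.14e-06) = 4189 rad/s.
Step 2 — f₀ = ω₀/(2π) = 666.6 Hz.
Step 3 — Series Q: Q = ω₀L/R = 4189·0.05/30.5 = 6.866.
Step 4 — Bandwidth: Δω = ω₀/Q = 610 rad/s; BW = Δω/(2π) = 97.08 Hz.

(a) f₀ = 666.6 Hz  (b) Q = 6.866  (c) BW = 97.08 Hz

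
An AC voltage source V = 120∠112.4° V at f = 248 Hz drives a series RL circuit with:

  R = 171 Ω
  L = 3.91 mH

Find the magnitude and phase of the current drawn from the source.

Step 1 — Angular frequency: ω = 2π·f = 2π·248 = 1558 rad/s.
Step 2 — Component impedances:
  R: Z = R = 171 Ω
  L: Z = jωL = j·1558·0.00391 = 0 + j6.093 Ω
Step 3 — Series combination: Z_total = R + L = 171 + j6.093 Ω = 171.1∠2.0° Ω.
Step 4 — Source phasor: V = 120∠112.4° V = -45.73 + j110.9 V.
Step 5 — Ohm's law: I = V / Z_total = (-45.73 + j110.9) / (171 + j6.093) = -0.244 + j0.6575 A.
Step 6 — Convert to polar: |I| = 0.7013 A, ∠I = 110.4°.

I = 0.7013∠110.4° A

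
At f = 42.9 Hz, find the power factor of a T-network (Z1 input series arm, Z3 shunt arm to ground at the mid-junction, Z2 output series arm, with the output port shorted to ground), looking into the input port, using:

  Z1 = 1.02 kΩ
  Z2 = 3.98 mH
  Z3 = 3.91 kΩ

Step 1 — Angular frequency: ω = 2π·f = 2π·42.9 = 269.5 rad/s.
Step 2 — Component impedances:
  Z1: Z = R = 1020 Ω
  Z2: Z = jωL = j·269.5·0.00398 = 0 + j1.073 Ω
  Z3: Z = R = 3910 Ω
Step 3 — With the output port shorted to ground, the output series arm Z2 runs from the junction to ground; the shunt arm Z3 also runs from the junction to ground. They appear in parallel: Z3 || Z2 = 0.0002943 + j1.073 Ω.
Step 4 — Series with input arm Z1: Z_in = Z1 + (Z3 || Z2) = 1020 + j1.073 Ω = 1020∠0.1° Ω.
Step 5 — Power factor: PF = cos(φ) = Re(Z)/|Z| = 1020/1020 = 1.
Step 6 — Type: Im(Z) = 1.073 ⇒ lagging (phase φ = 0.1°).

PF = 1 (lagging, φ = 0.1°)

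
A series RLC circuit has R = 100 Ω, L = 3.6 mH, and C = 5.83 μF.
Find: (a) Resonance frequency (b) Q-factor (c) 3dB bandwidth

Step 1 — Resonance: ω₀ = 1/√(LC) = 1/√(0.0036·5.83e-06) = 6903 rad/s.
Step 2 — f₀ = ω₀/(2π) = 1099 Hz.
Step 3 — Series Q: Q = ω₀L/R = 6903·0.0036/100 = 0.2485.
Step 4 — Bandwidth: Δω = ω₀/Q = 2.778e+04 rad/s; BW = Δω/(2π) = 4421 Hz.

(a) f₀ = 1099 Hz  (b) Q = 0.2485  (c) BW = 4421 Hz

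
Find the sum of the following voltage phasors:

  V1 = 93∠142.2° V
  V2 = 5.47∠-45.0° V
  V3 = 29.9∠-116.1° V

Step 1 — Convert each phasor to rectangular form:
  V1 = 93·(cos(142.2°) + j·sin(142.2°)) = -73.48 + j57 V
  V2 = 5.47·(cos(-45.0°) + j·sin(-45.0°)) = 3.868 - j3.868 V
  V3 = 29.9·(cos(-116.1°) + j·sin(-116.1°)) = -13.15 - j26.85 V
Step 2 — Sum components: V_total = -82.77 + j26.28 V.
Step 3 — Convert to polar: |V_total| = 86.84 V, ∠V_total = 162.4°.

V_total = 86.84∠162.4° V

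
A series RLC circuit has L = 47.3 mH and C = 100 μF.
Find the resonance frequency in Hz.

Step 1 — Resonance condition Im(Z)=0 gives ω₀ = 1/√(LC).
Step 2 — ω₀ = 1/√(0.0473·0.0001) = 459.8 rad/s.
Step 3 — f₀ = ω₀/(2π) = 73.18 Hz.

f₀ = 73.18 Hz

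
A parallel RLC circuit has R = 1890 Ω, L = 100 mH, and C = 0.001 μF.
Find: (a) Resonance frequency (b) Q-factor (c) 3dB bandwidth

Step 1 — Resonance: ω₀ = 1/√(LC) = 1/√(0.1·1e-09) = 1e+05 rad/s.
Step 2 — f₀ = ω₀/(2π) = 1.592e+04 Hz.
Step 3 — Parallel Q: Q = R/(ω₀L) = 1890/(1e+05·0.1) = 0.189.
Step 4 — Bandwidth: Δω = ω₀/Q = 5.291e+05 rad/s; BW = Δω/(2π) = 8.421e+04 Hz.

(a) f₀ = 1.592e+04 Hz  (b) Q = 0.189  (c) BW = 8.421e+04 Hz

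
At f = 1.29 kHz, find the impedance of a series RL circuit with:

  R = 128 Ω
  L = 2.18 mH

Step 1 — Angular frequency: ω = 2π·f = 2π·1290 = 8105 rad/s.
Step 2 — Component impedances:
  R: Z = R = 128 Ω
  L: Z = jωL = j·8105·0.00218 = 0 + j17.67 Ω
Step 3 — Series combination: Z_total = R + L = 128 + j17.67 Ω = 129.2∠7.9° Ω.

Z = 128 + j17.67 Ω = 129.2∠7.9° Ω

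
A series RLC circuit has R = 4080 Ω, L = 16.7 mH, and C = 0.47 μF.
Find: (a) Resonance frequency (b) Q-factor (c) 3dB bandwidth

Step 1 — Resonance: ω₀ = 1/√(LC) = 1/√(0.0167·4.7e-07) = 1.129e+04 rad/s.
Step 2 — f₀ = ω₀/(2π) = 1796 Hz.
Step 3 — Series Q: Q = ω₀L/R = 1.129e+04·0.0167/4080 = 0.0462.
Step 4 — Bandwidth: Δω = ω₀/Q = 2.443e+05 rad/s; BW = Δω/(2π) = 3.888e+04 Hz.

(a) f₀ = 1796 Hz  (b) Q = 0.0462  (c) BW = 3.888e+04 Hz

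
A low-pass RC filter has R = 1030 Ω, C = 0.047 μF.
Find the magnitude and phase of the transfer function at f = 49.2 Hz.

Step 1 — Angular frequency: ω = 2π·49.2 = 309.1 rad/s.
Step 2 — Transfer function: H(jω) = 1/(1 + jωRC).
Step 3 — Denominator: 1 + jωRC = 1 + j·309.1·1030·4.7e-08 = 1 + j0.01497.
Step 4 — H = 0.9998 - j0.01496.
Step 5 — Magnitude: |H| = 0.9999 (-0.0 dB); phase: φ = -0.9°.

|H| = 0.9999 (-0.0 dB), φ = -0.9°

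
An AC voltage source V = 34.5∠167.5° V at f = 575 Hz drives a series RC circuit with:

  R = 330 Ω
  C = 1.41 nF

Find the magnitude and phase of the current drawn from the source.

Step 1 — Angular frequency: ω = 2π·f = 2π·575 = 3613 rad/s.
Step 2 — Component impedances:
  R: Z = R = 330 Ω
  C: Z = 1/(jωC) = -j/(ω·C) = 0 - j1.963e+05 Ω
Step 3 — Series combination: Z_total = R + C = 330 - j1.963e+05 Ω = 1.963e+05∠-89.9° Ω.
Step 4 — Source phasor: V = 34.5∠167.5° V = -33.68 + j7.467 V.
Step 5 — Ohm's law: I = V / Z_total = (-33.68 + j7.467) / (330 - j1.963e+05) = -3.833e-05 - j0.0001715 A.
Step 6 — Convert to polar: |I| = 0.0001757 A, ∠I = -102.6°.

I = 0.0001757∠-102.6° A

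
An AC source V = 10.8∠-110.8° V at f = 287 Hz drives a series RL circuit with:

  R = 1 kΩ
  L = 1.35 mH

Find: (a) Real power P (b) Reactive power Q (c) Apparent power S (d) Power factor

Step 1 — Angular frequency: ω = 2π·f = 2π·287 = 1803 rad/s.
Step 2 — Component impedances:
  R: Z = R = 1000 Ω
  L: Z = jωL = j·1803·0.00135 = 0 + j2.434 Ω
Step 3 — Series combination: Z_total = R + L = 1000 + j2.434 Ω = 1000∠0.1° Ω.
Step 4 — Source phasor: V = 10.8∠-110.8° V = -3.835 - j10.1 V.
Step 5 — Current: I = V / Z = -0.00386 - j0.01009 A = 0.0108∠-110.9° A.
Step 6 — Complex power: S = V·I* = 0.1166 + j0.0002839 VA.
Step 7 — Real power: P = Re(S) = 0.1166 W.
Step 8 — Reactive power: Q = Im(S) = 0.0002839 VAR.
Step 9 — Apparent power: |S| = 0.1166 VA.
Step 10 — Power factor: PF = P/|S| = 1 (lagging).

(a) P = 0.1166 W  (b) Q = 0.0002839 VAR  (c) S = 0.1166 VA  (d) PF = 1 (lagging)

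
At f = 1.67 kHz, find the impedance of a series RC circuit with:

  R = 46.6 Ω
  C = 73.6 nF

Step 1 — Angular frequency: ω = 2π·f = 2π·1670 = 1.049e+04 rad/s.
Step 2 — Component impedances:
  R: Z = R = 46.6 Ω
  C: Z = 1/(jωC) = -j/(ω·C) = 0 - j1295 Ω
Step 3 — Series combination: Z_total = R + C = 46.6 - j1295 Ω = 1296∠-87.9° Ω.

Z = 46.6 - j1295 Ω = 1296∠-87.9° Ω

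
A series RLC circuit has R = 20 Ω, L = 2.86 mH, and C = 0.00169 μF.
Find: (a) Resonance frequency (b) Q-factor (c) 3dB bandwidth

Step 1 — Resonance condition Im(Z)=0 gives ω₀ = 1/√(LC).
Step 2 — ω₀ = 1/√(0.00286·1.69e-09) = 4.549e+05 rad/s.
Step 3 — f₀ = ω₀/(2π) = 7.239e+04 Hz.
Step 4 — Series Q: Q = ω₀L/R = 4.549e+05·0.00286/20 = 65.04.
Step 5 — 3dB bandwidth: Δω = ω₀/Q = 6993 rad/s; BW = Δω/(2π) = 1113 Hz.

(a) f₀ = 7.239e+04 Hz  (b) Q = 65.04  (c) BW = 1113 Hz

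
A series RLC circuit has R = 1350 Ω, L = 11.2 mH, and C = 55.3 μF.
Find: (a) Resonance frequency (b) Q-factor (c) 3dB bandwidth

Step 1 — Resonance: ω₀ = 1/√(LC) = 1/√(0.0112·5.53e-05) = 1271 rad/s.
Step 2 — f₀ = ω₀/(2π) = 202.2 Hz.
Step 3 — Series Q: Q = ω₀L/R = 1271·0.0112/1350 = 0.01054.
Step 4 — Bandwidth: Δω = ω₀/Q = 1.205e+05 rad/s; BW = Δω/(2π) = 1.918e+04 Hz.

(a) f₀ = 202.2 Hz  (b) Q = 0.01054  (c) BW = 1.918e+04 Hz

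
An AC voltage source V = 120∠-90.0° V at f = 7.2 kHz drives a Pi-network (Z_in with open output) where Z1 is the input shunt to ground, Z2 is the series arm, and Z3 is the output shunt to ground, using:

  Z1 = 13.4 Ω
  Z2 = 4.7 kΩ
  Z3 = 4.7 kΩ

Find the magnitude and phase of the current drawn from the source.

Step 1 — Angular frequency: ω = 2π·f = 2π·7200 = 4.524e+04 rad/s.
Step 2 — Component impedances:
  Z1: Z = R = 13.4 Ω
  Z2: Z = R = 4700 Ω
  Z3: Z = R = 4700 Ω
Step 3 — With open output, the series arm Z2 and the output shunt Z3 appear in series to ground: Z2 + Z3 = 9400 Ω.
Step 4 — Parallel with input shunt Z1: Z_in = Z1 || (Z2 + Z3) = 13.38 Ω = 13.38∠0.0° Ω.
Step 5 — Source phasor: V = 120∠-90.0° V = 0 - j120 V.
Step 6 — Ohm's law: I = V / Z_total = (0 - j120) / (13.38) = 0 - j8.968 A.
Step 7 — Convert to polar: |I| = 8.968 A, ∠I = -90.0°.

I = 8.968∠-90.0° A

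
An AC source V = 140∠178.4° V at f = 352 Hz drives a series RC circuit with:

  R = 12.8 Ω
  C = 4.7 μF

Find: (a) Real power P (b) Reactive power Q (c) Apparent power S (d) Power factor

Step 1 — Angular frequency: ω = 2π·f = 2π·352 = 2212 rad/s.
Step 2 — Component impedances:
  R: Z = R = 12.8 Ω
  C: Z = 1/(jωC) = -j/(ω·C) = 0 - j96.2 Ω
Step 3 — Series combination: Z_total = R + C = 12.8 - j96.2 Ω = 97.05∠-82.4° Ω.
Step 4 — Source phasor: V = 140∠178.4° V = -139.9 + j3.909 V.
Step 5 — Current: I = V / Z = -0.2301 - j1.424 A = 1.443∠-99.2° A.
Step 6 — Complex power: S = V·I* = 26.64 - j200.2 VA.
Step 7 — Real power: P = Re(S) = 26.64 W.
Step 8 — Reactive power: Q = Im(S) = -200.2 VAR.
Step 9 — Apparent power: |S| = 202 VA.
Step 10 — Power factor: PF = P/|S| = 0.1319 (leading).

(a) P = 26.64 W  (b) Q = -200.2 VAR  (c) S = 202 VA  (d) PF = 0.1319 (leading)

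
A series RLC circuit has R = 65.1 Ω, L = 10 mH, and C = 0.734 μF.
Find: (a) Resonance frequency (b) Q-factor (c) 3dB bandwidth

Step 1 — Resonance condition Im(Z)=0 gives ω₀ = 1/√(LC).
Step 2 — ω₀ = 1/√(0.01·7.34e-07) = 1.167e+04 rad/s.
Step 3 — f₀ = ω₀/(2π) = 1858 Hz.
Step 4 — Series Q: Q = ω₀L/R = 1.167e+04·0.01/65.1 = 1.793.
Step 5 — 3dB bandwidth: Δω = ω₀/Q = 6510 rad/s; BW = Δω/(2π) = 1036 Hz.

(a) f₀ = 1858 Hz  (b) Q = 1.793  (c) BW = 1036 Hz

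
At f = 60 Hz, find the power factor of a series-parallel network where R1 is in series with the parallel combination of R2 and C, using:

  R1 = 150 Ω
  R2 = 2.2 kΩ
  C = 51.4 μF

Step 1 — Angular frequency: ω = 2π·f = 2π·60 = 377 rad/s.
Step 2 — Component impedances:
  R1: Z = R = 150 Ω
  R2: Z = R = 2200 Ω
  C: Z = 1/(jωC) = -j/(ω·C) = 0 - j51.61 Ω
Step 3 — Parallel branch: R2 || C = 1/(1/R2 + 1/C) = 1.21 - j51.58 Ω.
Step 4 — Series with R1: Z_total = R1 + (R2 || C) = 151.2 - j51.58 Ω = 159.8∠-18.8° Ω.
Step 5 — Power factor: PF = cos(φ) = Re(Z)/|Z| = 151.21/159.76 = 0.9465.
Step 6 — Type: Im(Z) = -51.58 ⇒ leading (phase φ = -18.8°).

PF = 0.9465 (leading, φ = -18.8°)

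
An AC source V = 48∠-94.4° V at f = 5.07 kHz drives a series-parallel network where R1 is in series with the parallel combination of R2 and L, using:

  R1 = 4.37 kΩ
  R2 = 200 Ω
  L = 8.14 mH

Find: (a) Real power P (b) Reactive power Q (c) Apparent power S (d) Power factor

Step 1 — Angular frequency: ω = 2π·f = 2π·5070 = 3.186e+04 rad/s.
Step 2 — Component impedances:
  R1: Z = R = 4370 Ω
  R2: Z = R = 200 Ω
  L: Z = jωL = j·3.186e+04·0.00814 = 0 + j259.3 Ω
Step 3 — Parallel branch: R2 || L = 1/(1/R2 + 1/L) = 125.4 + j96.72 Ω.
Step 4 — Series with R1: Z_total = R1 + (R2 || L) = 4495 + j96.72 Ω = 4496∠1.2° Ω.
Step 5 — Source phasor: V = 48∠-94.4° V = -3.683 - j47.86 V.
Step 6 — Current: I = V / Z = -0.001048 - j0.01062 A = 0.01068∠-95.6° A.
Step 7 — Complex power: S = V·I* = 0.5123 + j0.01102 VA.
Step 8 — Real power: P = Re(S) = 0.5123 W.
Step 9 — Reactive power: Q = Im(S) = 0.01102 VAR.
Step 10 — Apparent power: |S| = 0.5124 VA.
Step 11 — Power factor: PF = P/|S| = 0.9998 (lagging).

(a) P = 0.5123 W  (b) Q = 0.01102 VAR  (c) S = 0.5124 VA  (d) PF = 0.9998 (lagging)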